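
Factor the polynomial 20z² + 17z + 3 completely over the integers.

(4z + 1)(5z + 3)

Need a pair with product 20·3 = 60 and sum 17: that's 5 and 12.
Split the middle term: 20z² + 5z + 12z + 3 = 5z(4z + 1) + 3(4z + 1).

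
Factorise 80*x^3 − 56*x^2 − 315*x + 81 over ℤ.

Trying the rational-root candidates, x = 9/4 is a root, so (4*x − 9) is a factor; dividing leaves 20*x^2 + 31*x − 9.
The remaining quadratic factors as (5*x + 9)(4*x − 1).

(4*x − 1)*(4*x − 9)*(5*x + 9)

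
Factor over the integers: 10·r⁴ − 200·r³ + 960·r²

Pull out the common factor 10·r², then factor the remaining trinomial.

10·r²·(r − 12)·(r − 8)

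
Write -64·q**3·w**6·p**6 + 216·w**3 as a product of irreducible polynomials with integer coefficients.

Pull out the common factor 8·w**3, leaving -8·q**3·w**3·p**6 + 27.
Recognize a difference of cubes with the parts 3 and 2·q·w·p**2.

-8·w**3·(2·q·w·p**2 - 3)·(4·q**2·w**2·p**4 + 6·q·w·p**2 + 9)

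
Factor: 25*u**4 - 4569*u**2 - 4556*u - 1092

(5*u + 2)*(5*u + 3)*(u + 13)*(u - 14)

By the rational root theorem, u = -3/5 is a root, so (5*u + 3) divides it; the quotient is 5*u**3 - 3*u**2 - 912*u - 364.
Then u = -2/5 is a root, giving the factor (5*u + 2) and quotient u**2 - u - 182.
The remaining quadratic factors as (u - 14)(u + 13).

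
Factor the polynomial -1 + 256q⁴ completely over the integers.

Difference of squares twice: with A = 4q and B = 1, A⁴ − B⁴ = (A² − B²)(A² + B²), and A² − B² factors again.

(4q + 1)(4q - 1)(16q² + 1)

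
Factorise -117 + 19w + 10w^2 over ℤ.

(2w + 9)(5w - 13)

Need a pair with product 10·(-117) = -1170 and sum 19: that's 45 and -26.
Split the middle term: 10w^2 + 45w - 26w - 117 = 5w(2w + 9) - 13(2w + 9).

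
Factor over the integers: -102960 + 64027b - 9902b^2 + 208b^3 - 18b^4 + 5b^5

Testing divisors of the constant over divisors of the leading coefficient, b = 5 is a root, so (b - 5) divides it; the quotient is 5b^4 + 7b^3 + 243b^2 - 8687b + 20592.
Then b = 9 is a root, so (b - 9) is a factor; dividing leaves 5b^3 + 52b^2 + 711b - 2288.
Next, b = 13/5 is a root, giving the factor (5b - 13) and quotient b^2 + 13b + 176.
The quadratic b^2 + 13b + 176 has discriminant -535 < 0 and is irreducible over ℤ.

(5b - 13)(b - 5)(b - 9)(b^2 + 13b + 176)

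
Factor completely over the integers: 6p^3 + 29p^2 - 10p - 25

(6p + 5)(p + 5)(p - 1)

Among the possible rational roots, p = -5/6 is a root, so (6p + 5) divides it; the quotient is p^2 + 4p - 5.
The remaining quadratic factors as (p - 1)(p + 5).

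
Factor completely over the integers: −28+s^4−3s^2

Substitute u = s^2 to get a quadratic in u, then factor.
s^2−7 is irreducible over ℤ (7 is not a perfect square).
s^2+4 is irreducible over ℤ (sum of squares).

(s^2+4)(s^2−7)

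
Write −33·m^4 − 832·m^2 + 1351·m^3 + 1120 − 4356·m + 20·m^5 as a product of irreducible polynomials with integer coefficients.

(4·m − 1)·(5·m + 8)·(m − 2)·(m^2 − m + 70)

Testing divisors of the constant over divisors of the leading coefficient, m = 2 is a root, so (m − 2) is a factor; dividing leaves 20·m^4 + 7·m^3 + 1365·m^2 + 1898·m − 560.
Then m = −8/5 is a root, so (5·m + 8) divides it; the quotient is 4·m^3 − 5·m^2 + 281·m − 70.
Continuing, m = 1/4 is a root, so (4·m − 1) is a factor; dividing leaves m^2 − m + 70.
The quadratic m^2 − m + 70 has discriminant −279 < 0 and is irreducible over ℤ.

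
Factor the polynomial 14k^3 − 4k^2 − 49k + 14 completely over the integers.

(7k − 2)(2k^2 − 7)

Group as (14k^3 − 49k) + (−4k^2 + 14) = 7k(2k^2 − 7) − 2(2k^2 − 7).
Both groups share the factor (2k^2 − 7).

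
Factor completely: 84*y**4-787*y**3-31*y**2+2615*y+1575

Among the possible rational roots, y = 9 is a root, so (y-9) is a factor; dividing leaves 84*y**3-31*y**2-310*y-175.
Next, y = -5/7 is a root, so (7*y+5) is a factor; dividing leaves 12*y**2-13*y-35.
The remaining quadratic factors as (3*y-7)(4*y+5).

(3*y-7)*(4*y+5)*(7*y+5)*(y-9)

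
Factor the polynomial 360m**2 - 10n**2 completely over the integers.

Pull out the common factor 10; 36m**2 - n**2 is a difference of squares.

10(6m + n)(6m - n)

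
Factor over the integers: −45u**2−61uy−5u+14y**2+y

Group: −9u(5u−y) + (−14y−1)(5u−y); both groups contain (5u−y).

−(5u−y)(9u+14y+1)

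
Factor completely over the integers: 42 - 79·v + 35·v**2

Need a pair with product 35·42 = 1470 and sum -79: that's -49 and -30.
Split the middle term: 35·v**2 - 49·v - 30·v + 42 = 7·v·(5·v - 7) - 6·(5·v - 7).

(5·v - 7)·(7·v - 6)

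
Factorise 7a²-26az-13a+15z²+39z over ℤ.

(7a-5z-13)(a-3z)

Group: a(7a-5z-13) - 3z(7a-5z-13); both groups contain (7a-5z-13).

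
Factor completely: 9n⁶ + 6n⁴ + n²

Factor out n² first: what remains is 9n⁴ + 6n² + 1.
Recognize a perfect-square trinomial with the parts 1 and 3n².

n²(3n² + 1)²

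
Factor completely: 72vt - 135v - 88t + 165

Group as (72vt - 135v) + (-88t + 165) = 9v(8t - 15) - 11(8t - 15).
Both groups share the factor (8t - 15).

(8t - 15)(9v - 11)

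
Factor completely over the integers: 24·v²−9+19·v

Need a pair with product 24·(−9) = −216 and sum 19: that's 27 and −8.
Split the middle term: 24·v²+27·v − 8·v−9 = 3·v·(8·v+9) − (8·v+9).

(3·v−1)·(8·v+9)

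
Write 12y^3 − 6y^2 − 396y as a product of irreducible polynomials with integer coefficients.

6y(2y + 11)(y − 6)

Pull out the common factor 6y, then factor the remaining trinomial.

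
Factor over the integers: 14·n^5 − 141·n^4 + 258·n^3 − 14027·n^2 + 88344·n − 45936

(2·n − 11)·(7·n − 4)·(n − 12)·(n^2 + 8·n + 87)

Among the possible rational roots, n = 12 is a root, so (n − 12) divides it; the quotient is 14·n^4 + 27·n^3 + 582·n^2 − 7043·n + 3828.
Next, n = 4/7 is a root, so (7·n − 4) divides it; the quotient is 2·n^3 + 5·n^2 + 86·n − 957.
Continuing, n = 11/2 is a root, so (2·n − 11) divides it; the quotient is n^2 + 8·n + 87.
The quadratic n^2 + 8·n + 87 has discriminant −284 < 0 and is irreducible over ℤ.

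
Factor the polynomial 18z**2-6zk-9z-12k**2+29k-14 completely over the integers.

(3z-3k+2)(6z+4k-7)

Group: 6z(3z-3k+2) + (4k-7)(3z-3k+2); both groups contain (3z-3k+2).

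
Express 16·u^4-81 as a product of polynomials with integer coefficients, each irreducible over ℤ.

Write as (4·u^2)² − (9)², then factor 4·u^2-9 once more.

(2·u+3)·(2·u-3)·(4·u^2+9)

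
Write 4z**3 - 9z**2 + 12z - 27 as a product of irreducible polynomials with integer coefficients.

(4z - 9)(z**2 + 3)

Group as (4z**3 + 12z) + (-9z**2 - 27) = 4z(z**2 + 3) - 9(z**2 + 3).
Both groups share the factor (z**2 + 3).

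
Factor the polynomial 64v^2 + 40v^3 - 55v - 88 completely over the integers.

(5v + 8)(8v^2 - 11)

Group as (40v^3 - 55v) + (64v^2 - 88) = 5v(8v^2 - 11) + 8(8v^2 - 11).
Both groups share the factor (8v^2 - 11).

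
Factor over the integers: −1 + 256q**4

(4q + 1)(4q − 1)(16q**2 + 1)

Difference of squares twice: with A = 4q and B = 1, A⁴ − B⁴ = (A² − B²)(A² + B²), and A² − B² factors again.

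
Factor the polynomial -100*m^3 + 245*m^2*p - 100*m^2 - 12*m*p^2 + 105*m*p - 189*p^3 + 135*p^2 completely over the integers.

Group: 5*m*(-20*m^2 + 21*m*p + 27*p^2) + (-7*p + 5)*(-20*m^2 + 21*m*p + 27*p^2); both groups contain (-20*m^2 + 21*m*p + 27*p^2), so (5*m - 7*p + 5) is a factor with cofactor -20*m^2 + 21*m*p + 27*p^2.
The cofactor groups again: -20*m^2 + 21*m*p + 27*p^2 = -5*m*(4*m + 3*p) + 9*p*(4*m + 3*p); both groups contain (4*m + 3*p), giving -(5*m - 9*p)*(4*m + 3*p).

-(4*m + 3*p)*(5*m - 7*p + 5)*(5*m - 9*p)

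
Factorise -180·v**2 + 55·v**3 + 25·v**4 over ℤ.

Pull out the common factor 5·v**2, then factor the remaining trinomial.

5·v**2·(5·v - 9)·(v + 4)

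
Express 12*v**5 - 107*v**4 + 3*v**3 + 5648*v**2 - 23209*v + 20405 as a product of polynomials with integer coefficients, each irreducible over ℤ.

(3*v - 11)*(4*v - 5)*(v + 7)*(v**2 - 11*v + 53)

Testing divisors of the constant over divisors of the leading coefficient, v = -7 is a root, so (v + 7) divides it; the quotient is 12*v**4 - 191*v**3 + 1340*v**2 - 3732*v + 2915.
Then v = 5/4 is a root, giving the factor (4*v - 5) and quotient 3*v**3 - 44*v**2 + 280*v - 583.
Continuing, v = 11/3 is a root, giving the factor (3*v - 11) and quotient v**2 - 11*v + 53.
The quadratic v**2 - 11*v + 53 has discriminant -91 < 0 and is irreducible over ℤ.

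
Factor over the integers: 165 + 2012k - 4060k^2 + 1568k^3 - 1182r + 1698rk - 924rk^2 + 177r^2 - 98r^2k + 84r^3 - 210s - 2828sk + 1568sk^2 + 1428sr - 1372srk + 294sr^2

(7r - 14k - 1)(3r - 8k + 15)(14s + 4r + 14k - 11)

Group: 3r(98sr - 196sk - 14s + 28r^2 + 42rk - 81r - 196k^2 + 140k + 11) + (-8k + 15)(98sr - 196sk - 14s + 28r^2 + 42rk - 81r - 196k^2 + 140k + 11); both groups contain (98sr - 196sk - 14s + 28r^2 + 42rk - 81r - 196k^2 + 140k + 11), so (3r - 8k + 15) is a factor with cofactor 98sr - 196sk - 14s + 28r^2 + 42rk - 81r - 196k^2 + 140k + 11.
The cofactor groups again: 98sr - 196sk - 14s + 28r^2 + 42rk - 81r - 196k^2 + 140k + 11 = 7r(14s + 4r + 14k - 11) + (-14k - 1)(14s + 4r + 14k - 11); both groups contain (14s + 4r + 14k - 11), giving (7r - 14k - 1)(14s + 4r + 14k - 11).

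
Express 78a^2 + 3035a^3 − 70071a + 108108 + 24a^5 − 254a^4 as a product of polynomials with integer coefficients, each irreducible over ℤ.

(2a + 9)(3a − 13)(4a − 7)(a^2 − 9a + 132)

Testing divisors of the constant over divisors of the leading coefficient, a = 7/4 is a root, so (4a − 7) is a factor; dividing leaves 6a^4 − 53a^3 + 666a^2 + 1185a − 15444.
Continuing, a = −9/2 is a root, so (2a + 9) divides it; the quotient is 3a^3 − 40a^2 + 513a − 1716.
Then a = 13/3 is a root, giving the factor (3a − 13) and quotient a^2 − 9a + 132.
The quadratic a^2 − 9a + 132 has discriminant −447 < 0 and is irreducible over ℤ.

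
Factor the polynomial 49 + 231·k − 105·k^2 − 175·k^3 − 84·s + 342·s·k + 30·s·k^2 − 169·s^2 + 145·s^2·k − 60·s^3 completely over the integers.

−(3·s − 5·k − 1)·(4·s − 7·k + 7)·(5·s + 5·k + 7)

Group: 5·s·(−12·s^2 + 41·s·k − 17·s − 35·k^2 + 28·k + 7) + (5·k + 7)·(−12·s^2 + 41·s·k − 17·s − 35·k^2 + 28·k + 7); both groups contain (−12·s^2 + 41·s·k − 17·s − 35·k^2 + 28·k + 7), so (5·s + 5·k + 7) is a factor with cofactor −12·s^2 + 41·s·k − 17·s − 35·k^2 + 28·k + 7.
The cofactor groups again: −12·s^2 + 41·s·k − 17·s − 35·k^2 + 28·k + 7 = −4·s·(3·s − 5·k − 1) + (7·k − 7)·(3·s − 5·k − 1); both groups contain (3·s − 5·k − 1), giving −(4·s − 7·k + 7)·(3·s − 5·k − 1).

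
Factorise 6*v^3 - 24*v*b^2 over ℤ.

Factor out 6*v, leaving v^2 - 4*b^2, which is a difference of two squares.

6*v*(v - 2*b)*(v + 2*b)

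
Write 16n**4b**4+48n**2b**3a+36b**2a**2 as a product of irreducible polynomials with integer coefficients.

4b**2(2n**2b+3a)**2

Pull out the common factor 4b**2, leaving 4n**4b**2+12n**2ba+9a**2.
Recognize a perfect-square trinomial with the parts 3a and 2n**2b.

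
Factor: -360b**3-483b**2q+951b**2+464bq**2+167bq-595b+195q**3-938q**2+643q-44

-(15b-13q+1)(3b+q-4)(8b+15q-11)

Group: 3b(-120b**2-121bq+157b+195q**2-158q+11) + (q-4)(-120b**2-121bq+157b+195q**2-158q+11); both groups contain (-120b**2-121bq+157b+195q**2-158q+11), so (3b+q-4) is a factor with cofactor -120b**2-121bq+157b+195q**2-158q+11.
The cofactor groups again: -120b**2-121bq+157b+195q**2-158q+11 = -15b(8b+15q-11) + (13q-1)(8b+15q-11); both groups contain (8b+15q-11), giving -(15b-13q+1)(8b+15q-11).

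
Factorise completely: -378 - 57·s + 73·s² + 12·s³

By the rational root theorem, s = -6 is a root, so (s + 6) is a factor; dividing leaves 12·s² + s - 63.
The remaining quadratic factors as (3·s + 7)(4·s - 9).

(3·s + 7)·(4·s - 9)·(s + 6)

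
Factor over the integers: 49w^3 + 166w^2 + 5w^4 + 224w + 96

(5w + 4)(w + 2)(w + 3)(w + 4)

Among the possible rational roots, w = -2 is a root, so (w + 2) divides it; the quotient is 5w^3 + 39w^2 + 88w + 48.
Then w = -3 is a root, giving the factor (w + 3) and quotient 5w^2 + 24w + 16.
The remaining quadratic factors as (w + 4)(5w + 4).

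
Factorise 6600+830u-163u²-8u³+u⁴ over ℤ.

Among the possible rational roots, u = -5 is a root, giving the factor (u+5) and quotient u³-13u²-98u+1320.
Continuing, u = -10 is a root, so (u+10) divides it; the quotient is u²-23u+132.
The remaining quadratic factors as (u-11)(u-12).

(u+10)(u+5)(u-11)(u-12)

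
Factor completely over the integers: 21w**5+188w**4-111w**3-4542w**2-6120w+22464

Among the possible rational roots, w = 13/3 is a root, giving the factor (3w-13) and quotient 7w**4+93w**3+366w**2+72w-1728.
Continuing, w = -6 is a root, so (w+6) divides it; the quotient is 7w**3+51w**2+60w-288.
Next, w = 12/7 is a root, so (7w-12) divides it; the quotient is w**2+9w+24.
The quadratic w**2+9w+24 has discriminant -15 < 0 and is irreducible over ℤ.

(3w-13)(7w-12)(w+6)(w**2+9w+24)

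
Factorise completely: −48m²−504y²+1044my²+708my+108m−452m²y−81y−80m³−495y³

−(10m−11y−9)(2m+15y+3)(4m−3y)

Group: 2m(−40m²+74my+36m−33y²−27y) + (15y+3)(−40m²+74my+36m−33y²−27y); both groups contain (−40m²+74my+36m−33y²−27y), so (2m+15y+3) is a factor with cofactor −40m²+74my+36m−33y²−27y.
The cofactor groups again: −40m²+74my+36m−33y²−27y = −4m(10m−11y−9) + 3y(10m−11y−9); both groups contain (10m−11y−9), giving −(4m−3y)(10m−11y−9).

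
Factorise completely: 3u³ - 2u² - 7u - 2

(3u + 1)(u + 1)(u - 2)

Testing divisors of the constant over divisors of the leading coefficient, u = 2 is a root, so (u - 2) is a factor; dividing leaves 3u² + 4u + 1.
The remaining quadratic factors as (3u + 1)(u + 1).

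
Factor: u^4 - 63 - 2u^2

Substitute w = u^2 to get a quadratic in w, then factor.
u^2 - 9 is a difference of squares.
u^2 + 7 is irreducible over ℤ (always positive, so no real roots).

(u + 3)(u - 3)(u^2 + 7)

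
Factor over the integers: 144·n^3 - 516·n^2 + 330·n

6·n·(4·n - 11)·(6·n - 5)

Pull out the common factor 6·n, then factor the remaining trinomial.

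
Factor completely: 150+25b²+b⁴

Substitute u = b² to get a quadratic in u, then factor.
b²+10 is irreducible over ℤ (always positive, so no real roots).
b²+15 is irreducible over ℤ (always positive, so no real roots).

(b²+10)(b²+15)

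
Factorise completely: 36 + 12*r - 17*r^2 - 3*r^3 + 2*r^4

By the rational root theorem, r = -2 is a root, giving the factor (r + 2) and quotient 2*r^3 - 7*r^2 - 3*r + 18.
Then r = -3/2 is a root, so (2*r + 3) is a factor; dividing leaves r^2 - 5*r + 6.
The remaining quadratic factors as (r - 3)(r - 2).

(2*r + 3)*(r + 2)*(r - 2)*(r - 3)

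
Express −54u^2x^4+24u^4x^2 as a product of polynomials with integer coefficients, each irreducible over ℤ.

6u^2x^2(2u+3x)(2u−3x)

Factor out 6u^2x^2, leaving 4u^2−9x^2, which is a difference of two squares.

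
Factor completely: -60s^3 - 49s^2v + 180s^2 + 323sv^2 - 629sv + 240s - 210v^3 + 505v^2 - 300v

Group: 15s(-4s^2 - 7sv + 16s + 15v^2 - 20v) + (-14v + 15)(-4s^2 - 7sv + 16s + 15v^2 - 20v); both groups contain (-4s^2 - 7sv + 16s + 15v^2 - 20v), so (15s - 14v + 15) is a factor with cofactor -4s^2 - 7sv + 16s + 15v^2 - 20v.
The cofactor groups again: -4s^2 - 7sv + 16s + 15v^2 - 20v = -4s(s + 3v - 4) + 5v(s + 3v - 4); both groups contain (s + 3v - 4), giving -(4s - 5v)(s + 3v - 4).

-(15s - 14v + 15)(4s - 5v)(s + 3v - 4)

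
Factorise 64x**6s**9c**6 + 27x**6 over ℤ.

Every term has a factor of x**6; factoring it out leaves 64s**9c**6 + 27.
Recognize a sum of cubes with the parts 3 and 4s**3c**2.

x**6(4s**3c**2 + 3)(16s**6c**4 - 12s**3c**2 + 9)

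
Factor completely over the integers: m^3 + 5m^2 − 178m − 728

By the rational root theorem, m = −4 is a root, so (m + 4) divides it; the quotient is m^2 + m − 182.
The remaining quadratic factors as (m − 13)(m + 14).

(m + 14)(m + 4)(m − 13)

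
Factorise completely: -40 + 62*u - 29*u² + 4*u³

By the rational root theorem, u = 5/4 is a root, giving the factor (4*u - 5) and quotient u² - 6*u + 8.
The remaining quadratic factors as (u - 4)(u - 2).

(4*u - 5)*(u - 2)*(u - 4)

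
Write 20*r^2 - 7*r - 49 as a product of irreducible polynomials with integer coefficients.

Need a pair with product 20·(-49) = -980 and sum -7: that's -35 and 28.
Split the middle term: 20*r^2 - 35*r + 28*r - 49 = 5*r*(4*r - 7) + 7*(4*r - 7).

(4*r - 7)*(5*r + 7)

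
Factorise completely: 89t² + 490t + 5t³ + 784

Testing divisors of the constant over divisors of the leading coefficient, t = −7 is a root, so (t + 7) divides it; the quotient is 5t² + 54t + 112.
The remaining quadratic factors as (5t + 14)(t + 8).

(5t + 14)(t + 7)(t + 8)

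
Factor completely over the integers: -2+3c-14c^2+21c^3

Group as (21c^3+3c) + (-14c^2-2) = 3c(7c^2+1) - 2(7c^2+1).
Both groups share the factor (7c^2+1).

(3c-2)(7c^2+1)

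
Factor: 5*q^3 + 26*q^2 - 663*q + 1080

(5*q - 9)*(q + 15)*(q - 8)

Among the possible rational roots, q = 8 is a root, so (q - 8) divides it; the quotient is 5*q^2 + 66*q - 135.
The remaining quadratic factors as (q + 15)(5*q - 9).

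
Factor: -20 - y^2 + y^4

Substitute u = y^2 to get a quadratic in u, then factor.
y^2 + 4 is irreducible over ℤ (sum of squares).
y^2 - 5 is irreducible over ℤ (5 is not a perfect square).

(y^2 + 4)(y^2 - 5)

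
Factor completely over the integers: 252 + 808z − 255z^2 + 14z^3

(2z − 9)(7z + 2)(z − 14)

By the rational root theorem, z = −2/7 is a root, so (7z + 2) divides it; the quotient is 2z^2 − 37z + 126.
The remaining quadratic factors as (z − 14)(2z − 9).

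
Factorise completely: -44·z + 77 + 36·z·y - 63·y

(4·z - 7)·(9·y - 11)

Group as (36·z·y - 44·z) + (-63·y + 77) = 4·z·(9·y - 11) - 7·(9·y - 11).
Both groups share the factor (9·y - 11).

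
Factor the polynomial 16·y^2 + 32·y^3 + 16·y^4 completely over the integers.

16·y^2·(y + 1)^2

Pull out the common factor 16·y^2, leaving y^2 + 2·y + 1.
Recognize a perfect-square trinomial with the parts y and 1.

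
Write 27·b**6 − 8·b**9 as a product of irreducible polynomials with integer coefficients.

Factor out b**6 first: what remains is −8·b**3 + 27.
Recognize a difference of cubes with the parts 3 and 2·b.

−b**6·(2·b − 3)·(4·b**2 + 6·b + 9)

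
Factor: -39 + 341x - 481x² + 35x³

(5x - 3)(7x - 1)(x - 13)

Among the possible rational roots, x = 3/5 is a root, so (5x - 3) divides it; the quotient is 7x² - 92x + 13.
The remaining quadratic factors as (7x - 1)(x - 13).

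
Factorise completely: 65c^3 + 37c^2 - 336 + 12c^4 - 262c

(3c + 8)(4c + 7)(c + 3)(c - 2)

By the rational root theorem, c = -8/3 is a root, giving the factor (3c + 8) and quotient 4c^3 + 11c^2 - 17c - 42.
Continuing, c = -3 is a root, so (c + 3) is a factor; dividing leaves 4c^2 - c - 14.
The remaining quadratic factors as (4c + 7)(c - 2).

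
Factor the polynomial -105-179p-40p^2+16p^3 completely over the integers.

(4p+3)(4p+7)(p-5)

By the rational root theorem, p = -7/4 is a root, giving the factor (4p+7) and quotient 4p^2-17p-15.
The remaining quadratic factors as (4p+3)(p-5).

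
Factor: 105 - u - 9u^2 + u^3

(u + 3)(u - 5)(u - 7)

By the rational root theorem, u = 5 is a root, so (u - 5) is a factor; dividing leaves u^2 - 4u - 21.
The remaining quadratic factors as (u - 7)(u + 3).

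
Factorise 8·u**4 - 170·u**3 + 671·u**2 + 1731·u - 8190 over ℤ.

(2·u - 7)·(4·u + 13)·(u - 15)·(u - 6)

Trying the rational-root candidates, u = 15 is a root, giving the factor (u - 15) and quotient 8·u**3 - 50·u**2 - 79·u + 546.
Then u = 7/2 is a root, giving the factor (2·u - 7) and quotient 4·u**2 - 11·u - 78.
The remaining quadratic factors as (4·u + 13)(u - 6).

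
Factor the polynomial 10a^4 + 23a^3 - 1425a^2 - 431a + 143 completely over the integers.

Testing divisors of the constant over divisors of the leading coefficient, a = -1/2 is a root, so (2a + 1) is a factor; dividing leaves 5a^3 + 9a^2 - 717a + 143.
Next, a = 1/5 is a root, so (5a - 1) divides it; the quotient is a^2 + 2a - 143.
The remaining quadratic factors as (a - 11)(a + 13).

(2a + 1)(5a - 1)(a + 13)(a - 11)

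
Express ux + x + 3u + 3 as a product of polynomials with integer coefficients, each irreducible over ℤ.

(u + 1)(x + 3)

Group as (ux + 3u) + (x + 3) = u(x + 3) + (x + 3).
Both groups share the factor (x + 3).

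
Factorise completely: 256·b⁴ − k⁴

Difference of squares twice: with A = 4·b and B = k, A⁴ − B⁴ = (A² − B²)(A² + B²), and A² − B² factors again.

(4·b + k)·(4·b − k)·(16·b² + k²)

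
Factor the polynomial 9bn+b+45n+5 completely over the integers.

Group as (9bn+b) + (45n+5) = b(9n+1) + 5(9n+1).
Both groups share the factor (9n+1).

(9n+1)(b+5)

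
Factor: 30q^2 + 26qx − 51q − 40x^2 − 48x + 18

Group: 5q(6q + 10x − 3) + (−4x − 6)(6q + 10x − 3); both groups contain (6q + 10x − 3).

(5q − 4x − 6)(6q + 10x − 3)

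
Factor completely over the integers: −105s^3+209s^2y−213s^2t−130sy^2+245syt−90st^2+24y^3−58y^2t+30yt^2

−(3s−y)(5s−4y+3t)(7s−6y+10t)

Group: 7s(−15s^2+17sy−9st−4y^2+3yt) + (−6y+10t)(−15s^2+17sy−9st−4y^2+3yt); both groups contain (−15s^2+17sy−9st−4y^2+3yt), so (7s−6y+10t) is a factor with cofactor −15s^2+17sy−9st−4y^2+3yt.
The cofactor groups again: −15s^2+17sy−9st−4y^2+3yt = −3s(5s−4y+3t) + y(5s−4y+3t); both groups contain (5s−4y+3t), giving −(3s−y)(5s−4y+3t).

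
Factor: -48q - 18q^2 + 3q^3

3q(q + 2)(q - 8)

Pull out the common factor 3q, then factor the remaining trinomial.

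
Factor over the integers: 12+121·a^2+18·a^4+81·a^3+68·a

Testing divisors of the constant over divisors of the leading coefficient, a = -2/3 is a root, so (3·a+2) is a factor; dividing leaves 6·a^3+23·a^2+25·a+6.
Then a = -2 is a root, so (a+2) divides it; the quotient is 6·a^2+11·a+3.
The remaining quadratic factors as (2·a+3)(3·a+1).

(2·a+3)·(3·a+1)·(3·a+2)·(a+2)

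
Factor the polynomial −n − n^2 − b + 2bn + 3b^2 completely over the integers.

Group: 3b(b + n) + (−n − 1)(b + n); both groups contain (b + n).

(3b − n − 1)(b + n)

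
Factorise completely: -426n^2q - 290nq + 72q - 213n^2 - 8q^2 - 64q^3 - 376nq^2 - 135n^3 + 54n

Group: 3n(-45n^2 - 82nq - 71n - 16q^2 - 2q + 18) + 4q(-45n^2 - 82nq - 71n - 16q^2 - 2q + 18); both groups contain (-45n^2 - 82nq - 71n - 16q^2 - 2q + 18), so (3n + 4q) is a factor with cofactor -45n^2 - 82nq - 71n - 16q^2 - 2q + 18.
The cofactor groups again: -45n^2 - 82nq - 71n - 16q^2 - 2q + 18 = -9n(5n + 8q + 9) + (-2q + 2)(5n + 8q + 9); both groups contain (5n + 8q + 9), giving -(9n + 2q - 2)(5n + 8q + 9).

-(3n + 4q)(5n + 8q + 9)(9n + 2q - 2)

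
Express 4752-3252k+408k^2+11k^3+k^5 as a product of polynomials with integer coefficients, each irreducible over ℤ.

Trying the rational-root candidates, k = -9 is a root, so (k+9) divides it; the quotient is k^4-9k^3+92k^2-420k+528.
Continuing, k = 2 is a root, giving the factor (k-2) and quotient k^3-7k^2+78k-264.
Next, k = 4 is a root, giving the factor (k-4) and quotient k^2-3k+66.
The quadratic k^2-3k+66 has discriminant -255 < 0 and is irreducible over ℤ.

(k+9)(k-2)(k-4)(k^2-3k+66)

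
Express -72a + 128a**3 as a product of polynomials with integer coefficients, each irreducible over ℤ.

8a(4a + 3)(4a - 3)

Pull out the common factor 8a; 16a**2 - 9 is a difference of squares.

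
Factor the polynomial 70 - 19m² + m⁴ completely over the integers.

Substitute u = m² to get a quadratic in u, then factor.
m² - 5 is irreducible over ℤ (5 is not a perfect square).
m² - 14 is irreducible over ℤ (14 is not a perfect square).

(m² - 14)(m² - 5)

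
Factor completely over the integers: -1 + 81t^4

(3t + 1)(3t - 1)(9t^2 + 1)

Difference of squares twice: with A = 3t and B = 1, A⁴ − B⁴ = (A² − B²)(A² + B²), and A² − B² factors again.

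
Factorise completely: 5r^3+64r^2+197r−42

(5r−1)(r+6)(r+7)

By the rational root theorem, r = −6 is a root, giving the factor (r+6) and quotient 5r^2+34r−7.
The remaining quadratic factors as (5r−1)(r+7).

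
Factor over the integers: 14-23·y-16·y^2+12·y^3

(2·y-1)·(6·y+7)·(y-2)

By the rational root theorem, y = 2 is a root, giving the factor (y-2) and quotient 12·y^2+8·y-7.
The remaining quadratic factors as (2·y-1)(6·y+7).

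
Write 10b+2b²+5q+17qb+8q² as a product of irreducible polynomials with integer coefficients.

(q+2b)(8q+b+5)

Group: 8q(q+2b) + (b+5)(q+2b); both groups contain (q+2b).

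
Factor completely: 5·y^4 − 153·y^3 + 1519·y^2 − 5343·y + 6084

(5·y − 13)·(y − 12)·(y − 13)·(y − 3)

Among the possible rational roots, y = 13/5 is a root, so (5·y − 13) divides it; the quotient is y^3 − 28·y^2 + 231·y − 468.
Then y = 3 is a root, so (y − 3) is a factor; dividing leaves y^2 − 25·y + 156.
The remaining quadratic factors as (y − 13)(y − 12).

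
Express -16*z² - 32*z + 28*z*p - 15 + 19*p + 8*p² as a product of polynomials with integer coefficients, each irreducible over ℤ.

Group: -4*z*(4*z - 8*p + 5) + (-p - 3)*(4*z - 8*p + 5); both groups contain (4*z - 8*p + 5).

-(4*z - 8*p + 5)*(4*z + p + 3)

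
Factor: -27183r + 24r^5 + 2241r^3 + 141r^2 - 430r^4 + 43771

By the rational root theorem, r = 13/6 is a root, so (6r - 13) is a factor; dividing leaves 4r^4 - 63r^3 + 237r^2 + 537r - 3367.
Continuing, r = 7 is a root, giving the factor (r - 7) and quotient 4r^3 - 35r^2 - 8r + 481.
Then r = -13/4 is a root, so (4r + 13) is a factor; dividing leaves r^2 - 12r + 37.
The quadratic r^2 - 12r + 37 has discriminant -4 < 0 and is irreducible over ℤ.

(4r + 13)(6r - 13)(r - 7)(r^2 - 12r + 37)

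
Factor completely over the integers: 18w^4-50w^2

Factor out 2w^2, leaving 9w^2-25, which is a difference of two squares.

2w^2(3w+5)(3w-5)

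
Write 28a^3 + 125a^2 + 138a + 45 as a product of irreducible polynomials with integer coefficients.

Trying the rational-root candidates, a = −3 is a root, giving the factor (a + 3) and quotient 28a^2 + 41a + 15.
The remaining quadratic factors as (7a + 5)(4a + 3).

(4a + 3)(7a + 5)(a + 3)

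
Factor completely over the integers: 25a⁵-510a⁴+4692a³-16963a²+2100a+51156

Trying the rational-root candidates, a = 6 is a root, giving the factor (a-6) and quotient 25a⁴-360a³+2532a²-1771a-8526.
Continuing, a = -7/5 is a root, so (5a+7) divides it; the quotient is 5a³-79a²+617a-1218.
Continuing, a = 14/5 is a root, giving the factor (5a-14) and quotient a²-13a+87.
The quadratic a²-13a+87 has discriminant -179 < 0 and is irreducible over ℤ.

(5a+7)(5a-14)(a-6)(a²-13a+87)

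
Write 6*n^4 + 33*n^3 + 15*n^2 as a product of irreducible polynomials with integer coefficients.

Pull out the common factor 3*n^2, then factor the remaining trinomial.

3*n^2*(2*n + 1)*(n + 5)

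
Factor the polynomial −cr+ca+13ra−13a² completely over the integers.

Group: −c(r−a) + 13a(r−a); both groups contain (r−a).

−(c−13a)(r−a)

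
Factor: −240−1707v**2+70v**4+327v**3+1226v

Trying the rational-root candidates, v = −8 is a root, giving the factor (v+8) and quotient 70v**3−233v**2+157v−30.
Next, v = 3/7 is a root, so (7v−3) divides it; the quotient is 10v**2−29v+10.
The remaining quadratic factors as (5v−2)(2v−5).

(2v−5)(5v−2)(7v−3)(v+8)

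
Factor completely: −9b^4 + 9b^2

Factor out 9b^2 first: what remains is −b^2 + 1.
Recognize a difference of squares with the parts 1 and b.

−9b^2(b + 1)(b − 1)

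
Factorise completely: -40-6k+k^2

(k+4)(k-10)

Two integers with product -40 and sum -6 are -10 and 4.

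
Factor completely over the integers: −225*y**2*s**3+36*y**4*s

Factor out 9*y**2*s, leaving 4*y**2−25*s**2, which is a difference of two squares.

9*s*y**2*(2*y−5*s)*(2*y+5*s)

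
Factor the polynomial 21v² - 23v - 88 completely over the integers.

(3v - 8)(7v + 11)

Need a pair with product 21·(-88) = -1848 and sum -23: that's -56 and 33.
Split the middle term: 21v² - 56v + 33v - 88 = 7v(3v - 8) + 11(3v - 8).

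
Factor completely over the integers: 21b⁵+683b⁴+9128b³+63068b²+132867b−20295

Testing divisors of the constant over divisors of the leading coefficient, b = 1/7 is a root, so (7b−1) divides it; the quotient is 3b⁴+98b³+1318b²+9198b+20295.
Continuing, b = −11/3 is a root, so (3b+11) is a factor; dividing leaves b³+29b²+333b+1845.
Continuing, b = −15 is a root, so (b+15) is a factor; dividing leaves b²+14b+123.
The quadratic b²+14b+123 has discriminant −296 < 0 and is irreducible over ℤ.

(3b+11)(7b−1)(b+15)(b²+14b+123)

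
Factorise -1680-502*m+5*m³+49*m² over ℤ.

(5*m+14)*(m+15)*(m-8)

Among the possible rational roots, m = -15 is a root, so (m+15) divides it; the quotient is 5*m²-26*m-112.
The remaining quadratic factors as (m-8)(5*m+14).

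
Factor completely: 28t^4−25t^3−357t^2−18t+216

(4t−3)(7t+6)(t+3)(t−4)

Among the possible rational roots, t = −6/7 is a root, so (7t+6) divides it; the quotient is 4t^3−7t^2−45t+36.
Next, t = 4 is a root, so (t−4) is a factor; dividing leaves 4t^2+9t−9.
The remaining quadratic factors as (4t−3)(t+3).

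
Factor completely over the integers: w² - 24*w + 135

Two integers with product 135 and sum -24 are -15 and -9.

(w - 15)*(w - 9)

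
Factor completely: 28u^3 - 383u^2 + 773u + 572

(4u - 13)(7u + 4)(u - 11)

Trying the rational-root candidates, u = 13/4 is a root, so (4u - 13) is a factor; dividing leaves 7u^2 - 73u - 44.
The remaining quadratic factors as (7u + 4)(u - 11).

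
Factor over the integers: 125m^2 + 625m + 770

5(5m + 11)(5m + 14)

Pull out the common factor 5, then factor the remaining trinomial.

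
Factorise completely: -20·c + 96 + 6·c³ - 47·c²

By the rational root theorem, c = -3/2 is a root, giving the factor (2·c + 3) and quotient 3·c² - 28·c + 32.
The remaining quadratic factors as (c - 8)(3·c - 4).

(2·c + 3)·(3·c - 4)·(c - 8)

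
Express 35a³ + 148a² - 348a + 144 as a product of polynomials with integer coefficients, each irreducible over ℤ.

Testing divisors of the constant over divisors of the leading coefficient, a = -6 is a root, giving the factor (a + 6) and quotient 35a² - 62a + 24.
The remaining quadratic factors as (7a - 4)(5a - 6).

(5a - 6)(7a - 4)(a + 6)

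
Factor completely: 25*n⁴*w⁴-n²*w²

Pull out the common factor n²*w², leaving 25*n²*w²-1.
Recognize a difference of squares with the parts 5*n*w and 1.

n²*w²*(5*n*w+1)*(5*n*w-1)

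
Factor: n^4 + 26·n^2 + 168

Substitute u = n^2 to get a quadratic in u, then factor.
n^2 + 12 is irreducible over ℤ (always positive, so no real roots).
n^2 + 14 is irreducible over ℤ (always positive, so no real roots).

(n^2 + 12)·(n^2 + 14)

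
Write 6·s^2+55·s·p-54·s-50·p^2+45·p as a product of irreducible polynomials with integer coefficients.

(6·s-5·p)·(s+10·p-9)

Group: 6·s·(s+10·p-9) - 5·p·(s+10·p-9); both groups contain (s+10·p-9).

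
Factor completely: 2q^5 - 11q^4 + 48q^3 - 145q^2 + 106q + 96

(2q + 1)(q - 2)(q - 3)(q^2 - q + 16)

Trying the rational-root candidates, q = -1/2 is a root, so (2q + 1) is a factor; dividing leaves q^4 - 6q^3 + 27q^2 - 86q + 96.
Continuing, q = 3 is a root, giving the factor (q - 3) and quotient q^3 - 3q^2 + 18q - 32.
Next, q = 2 is a root, so (q - 2) divides it; the quotient is q^2 - q + 16.
The quadratic q^2 - q + 16 has discriminant -63 < 0 and is irreducible over ℤ.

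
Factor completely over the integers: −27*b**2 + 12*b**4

Every term has a factor of 3*b**2. Then 4*b**2 − 9 = (2*b)² − (3)².

3*b**2*(2*b + 3)*(2*b − 3)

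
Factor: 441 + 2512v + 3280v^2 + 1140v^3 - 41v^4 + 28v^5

(4v + 1)(7v + 9)(v + 1)(v^2 - 4v + 49)

Trying the rational-root candidates, v = -1/4 is a root, giving the factor (4v + 1) and quotient 7v^4 - 12v^3 + 288v^2 + 748v + 441.
Continuing, v = -9/7 is a root, giving the factor (7v + 9) and quotient v^3 - 3v^2 + 45v + 49.
Continuing, v = -1 is a root, so (v + 1) is a factor; dividing leaves v^2 - 4v + 49.
The quadratic v^2 - 4v + 49 has discriminant -180 < 0 and is irreducible over ℤ.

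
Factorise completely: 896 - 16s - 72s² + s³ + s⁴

Among the possible rational roots, s = 4 is a root, giving the factor (s - 4) and quotient s³ + 5s² - 52s - 224.
Continuing, s = -4 is a root, giving the factor (s + 4) and quotient s² + s - 56.
The remaining quadratic factors as (s - 7)(s + 8).

(s + 4)(s + 8)(s - 4)(s - 7)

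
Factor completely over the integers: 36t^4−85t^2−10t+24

Among the possible rational roots, t = 1/2 is a root, giving the factor (2t−1) and quotient 18t^3+9t^2−38t−24.
Continuing, t = −4/3 is a root, so (3t+4) is a factor; dividing leaves 6t^2−5t−6.
The remaining quadratic factors as (3t+2)(2t−3).

(2t−1)(2t−3)(3t+2)(3t+4)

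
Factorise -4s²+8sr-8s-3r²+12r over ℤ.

Group: -2s(2s-3r) + (r-4)(2s-3r); both groups contain (2s-3r).

-(2s-3r)(2s-r+4)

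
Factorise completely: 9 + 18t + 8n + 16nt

Group as (16nt + 8n) + (18t + 9) = 8n(2t + 1) + 9(2t + 1).
Both groups share the factor (2t + 1).

(2t + 1)(8n + 9)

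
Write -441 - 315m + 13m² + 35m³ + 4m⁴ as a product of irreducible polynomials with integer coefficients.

Testing divisors of the constant over divisors of the leading coefficient, m = 3 is a root, so (m - 3) is a factor; dividing leaves 4m³ + 47m² + 154m + 147.
Then m = -7/4 is a root, so (4m + 7) is a factor; dividing leaves m² + 10m + 21.
The remaining quadratic factors as (m + 7)(m + 3).

(4m + 7)(m + 3)(m + 7)(m - 3)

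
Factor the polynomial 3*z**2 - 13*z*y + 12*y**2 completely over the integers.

(z - 3*y)*(3*z - 4*y)

Group: z*(3*z - 4*y) - 3*y*(3*z - 4*y); both groups contain (3*z - 4*y).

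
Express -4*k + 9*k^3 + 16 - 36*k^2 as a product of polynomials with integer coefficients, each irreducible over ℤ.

Testing divisors of the constant over divisors of the leading coefficient, k = 4 is a root, so (k - 4) divides it; the quotient is 9*k^2 - 4.
The remaining quadratic factors as (3*k + 2)(3*k - 2).

(3*k + 2)*(3*k - 2)*(k - 4)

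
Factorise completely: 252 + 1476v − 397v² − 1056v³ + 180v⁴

Trying the rational-root candidates, v = −1/6 is a root, so (6v + 1) is a factor; dividing leaves 30v³ − 181v² − 36v + 252.
Next, v = 6/5 is a root, so (5v − 6) is a factor; dividing leaves 6v² − 29v − 42.
The remaining quadratic factors as (6v + 7)(v − 6).

(5v − 6)(6v + 1)(6v + 7)(v − 6)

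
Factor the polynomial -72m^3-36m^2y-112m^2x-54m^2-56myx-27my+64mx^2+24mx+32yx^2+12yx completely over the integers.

-(2m+y)(4m+8x+3)(9m-4x)

Group: 9m(-8m^2-4my-16mx-6m-8yx-3y) - 4x(-8m^2-4my-16mx-6m-8yx-3y); both groups contain (-8m^2-4my-16mx-6m-8yx-3y), so (9m-4x) is a factor with cofactor -8m^2-4my-16mx-6m-8yx-3y.
The cofactor groups again: -8m^2-4my-16mx-6m-8yx-3y = -4m(2m+y) + (-8x-3)(2m+y); both groups contain (2m+y), giving -(4m+8x+3)(2m+y).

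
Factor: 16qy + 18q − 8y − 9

(2q − 1)(8y + 9)

Group as (16qy + 18q) + (−8y − 9) = 2q(8y + 9) − (8y + 9).
Both groups share the factor (8y + 9).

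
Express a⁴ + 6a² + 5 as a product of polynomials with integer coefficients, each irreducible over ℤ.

Substitute u = a² to get a quadratic in u, then factor.
a² + 1 is irreducible over ℤ (sum of squares).
a² + 5 is irreducible over ℤ (always positive, so no real roots).

(a² + 1)(a² + 5)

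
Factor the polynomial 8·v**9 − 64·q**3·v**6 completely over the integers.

−8·v**6·(2·q − v)·(4·q**2 + 2·q·v + v**2)

Every term has a factor of 8·v**6; factoring it out leaves −8·q**3 + v**3.
Recognize a difference of cubes with the parts v and 2·q.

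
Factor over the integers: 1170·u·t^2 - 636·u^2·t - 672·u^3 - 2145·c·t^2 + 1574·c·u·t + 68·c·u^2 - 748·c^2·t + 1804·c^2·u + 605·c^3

Group: 11·c·(55·c^2 + 124·c·u - 143·c·t - 84·u^2 + 78·u·t) + (8·u + 15·t)·(55·c^2 + 124·c·u - 143·c·t - 84·u^2 + 78·u·t); both groups contain (55·c^2 + 124·c·u - 143·c·t - 84·u^2 + 78·u·t), so (11·c + 8·u + 15·t) is a factor with cofactor 55·c^2 + 124·c·u - 143·c·t - 84·u^2 + 78·u·t.
The cofactor groups again: 55·c^2 + 124·c·u - 143·c·t - 84·u^2 + 78·u·t = 5·c·(11·c - 6·u) + (14·u - 13·t)·(11·c - 6·u); both groups contain (11·c - 6·u), giving (5·c + 14·u - 13·t)·(11·c - 6·u).

(11·c + 8·u + 15·t)·(11·c - 6·u)·(5·c + 14·u - 13·t)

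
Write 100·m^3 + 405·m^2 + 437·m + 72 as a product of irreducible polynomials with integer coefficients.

Among the possible rational roots, m = -9/4 is a root, so (4·m + 9) is a factor; dividing leaves 25·m^2 + 45·m + 8.
The remaining quadratic factors as (5·m + 1)(5·m + 8).

(4·m + 9)·(5·m + 1)·(5·m + 8)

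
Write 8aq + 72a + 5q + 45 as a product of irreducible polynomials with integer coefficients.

(8a + 5)(q + 9)

Group as (8aq + 72a) + (5q + 45) = 8a(q + 9) + 5(q + 9).
Both groups share the factor (q + 9).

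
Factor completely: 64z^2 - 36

Pull out the common factor 4; 16z^2 - 9 is a difference of squares.

4(4z + 3)(4z - 3)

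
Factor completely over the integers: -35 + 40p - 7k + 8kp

(8p - 7)(k + 5)

Group as (8kp - 7k) + (40p - 35) = k(8p - 7) + 5(8p - 7).
Both groups share the factor (8p - 7).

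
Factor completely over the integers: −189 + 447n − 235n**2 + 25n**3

Trying the rational-root candidates, n = 3/5 is a root, giving the factor (5n − 3) and quotient 5n**2 − 44n + 63.
The remaining quadratic factors as (5n − 9)(n − 7).

(5n − 3)(5n − 9)(n − 7)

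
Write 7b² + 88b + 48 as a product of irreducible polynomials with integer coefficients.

Need a pair with product 7·48 = 336 and sum 88: that's 4 and 84.
Split the middle term: 7b² + 4b + 84b + 48 = b(7b + 4) + 12(7b + 4).

(7b + 4)(b + 12)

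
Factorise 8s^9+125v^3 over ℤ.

Recognize a sum of cubes with the parts 2s^3 and 5v.

(2s^3+5v)(4s^6-10s^3v+25v^2)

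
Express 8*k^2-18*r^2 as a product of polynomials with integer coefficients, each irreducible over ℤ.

Every term has a factor of 2. Then 4*k^2-9*r^2 = (2*k)² − (3*r)².

2*(2*k+3*r)*(2*k-3*r)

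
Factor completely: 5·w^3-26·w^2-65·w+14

Testing divisors of the constant over divisors of the leading coefficient, w = -2 is a root, so (w+2) divides it; the quotient is 5·w^2-36·w+7.
The remaining quadratic factors as (w-7)(5·w-1).

(5·w-1)·(w+2)·(w-7)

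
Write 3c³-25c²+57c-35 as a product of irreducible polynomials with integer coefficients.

Trying the rational-root candidates, c = 1 is a root, so (c-1) divides it; the quotient is 3c²-22c+35.
The remaining quadratic factors as (3c-7)(c-5).

(3c-7)(c-1)(c-5)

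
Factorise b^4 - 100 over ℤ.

(b^2 + 10)·(b^2 - 10)

Substitute u = b^2 to get a quadratic in u, then factor.
b^2 + 10 is irreducible over ℤ (always positive, so no real roots).
b^2 - 10 is irreducible over ℤ (10 is not a perfect square).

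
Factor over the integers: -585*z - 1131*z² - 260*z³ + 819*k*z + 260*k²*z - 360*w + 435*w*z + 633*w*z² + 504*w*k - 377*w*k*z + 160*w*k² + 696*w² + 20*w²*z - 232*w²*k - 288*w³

Group: 9*w*(-32*w² - 40*w*k - 12*w*z + 24*w - 65*k*z + 65*z² + 39*z) + (-4*k - 4*z - 15)*(-32*w² - 40*w*k - 12*w*z + 24*w - 65*k*z + 65*z² + 39*z); both groups contain (-32*w² - 40*w*k - 12*w*z + 24*w - 65*k*z + 65*z² + 39*z), so (9*w - 4*k - 4*z - 15) is a factor with cofactor -32*w² - 40*w*k - 12*w*z + 24*w - 65*k*z + 65*z² + 39*z.
The cofactor groups again: -32*w² - 40*w*k - 12*w*z + 24*w - 65*k*z + 65*z² + 39*z = -4*w*(8*w + 13*z) + (-5*k + 5*z + 3)*(8*w + 13*z); both groups contain (8*w + 13*z), giving -(4*w + 5*k - 5*z - 3)*(8*w + 13*z).

-(9*w - 4*k - 4*z - 15)*(4*w + 5*k - 5*z - 3)*(8*w + 13*z)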